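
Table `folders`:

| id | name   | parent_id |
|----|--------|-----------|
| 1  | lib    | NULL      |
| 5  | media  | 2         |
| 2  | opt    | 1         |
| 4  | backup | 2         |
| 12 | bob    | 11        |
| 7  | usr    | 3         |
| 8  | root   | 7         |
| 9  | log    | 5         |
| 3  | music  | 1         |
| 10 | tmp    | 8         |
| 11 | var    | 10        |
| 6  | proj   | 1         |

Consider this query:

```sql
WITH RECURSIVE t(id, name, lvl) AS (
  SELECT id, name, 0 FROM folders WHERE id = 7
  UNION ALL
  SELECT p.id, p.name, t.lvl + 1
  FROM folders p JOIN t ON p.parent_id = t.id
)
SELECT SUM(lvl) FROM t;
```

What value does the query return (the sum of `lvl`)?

10

Base: id=7 (usr) at lvl 0.
Iteration 1: rows with parent_id in {7} -> root (id 8, lvl 1).
Iteration 2: rows with parent_id in {8} -> tmp (id 10, lvl 2).
Iteration 3: rows with parent_id in {10} -> var (id 11, lvl 3).
Iteration 4: rows with parent_id in {11} -> bob (id 12, lvl 4).
Iteration 5: no rows with parent_id in {12}; recursion stops.
SUM(lvl) = 0 + 1 + 2 + 3 + 4 = 10.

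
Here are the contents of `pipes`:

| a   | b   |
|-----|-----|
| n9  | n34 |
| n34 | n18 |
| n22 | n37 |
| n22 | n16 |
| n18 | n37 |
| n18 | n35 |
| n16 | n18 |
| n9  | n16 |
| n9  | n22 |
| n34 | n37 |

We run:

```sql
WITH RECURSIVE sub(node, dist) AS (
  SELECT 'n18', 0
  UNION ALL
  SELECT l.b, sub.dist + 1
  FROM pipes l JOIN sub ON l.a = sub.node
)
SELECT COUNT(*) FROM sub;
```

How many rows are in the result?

Base: (n18, dist=0).
Iteration 1: edges from {n18} -> (n35, dist=1), (n37, dist=1).
Iteration 2: no outgoing edges from {n35,n37}; recursion stops.
Total rows emitted: 3.

3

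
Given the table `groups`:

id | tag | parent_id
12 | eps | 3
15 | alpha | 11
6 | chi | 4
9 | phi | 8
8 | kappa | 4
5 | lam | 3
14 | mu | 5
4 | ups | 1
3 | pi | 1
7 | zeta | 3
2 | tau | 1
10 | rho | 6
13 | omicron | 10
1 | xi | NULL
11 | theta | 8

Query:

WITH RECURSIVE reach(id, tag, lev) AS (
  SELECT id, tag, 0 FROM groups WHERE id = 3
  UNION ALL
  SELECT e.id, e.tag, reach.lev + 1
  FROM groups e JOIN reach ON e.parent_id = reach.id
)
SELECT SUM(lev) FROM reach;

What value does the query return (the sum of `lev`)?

5

Base: id=3 (pi) at lev 0.
Iteration 1: rows with parent_id in {3} -> lam (id 5, lev 1), zeta (id 7, lev 1), eps (id 12, lev 1).
Iteration 2: rows with parent_id in {5,7,12} -> mu (id 14, lev 2).
Iteration 3: no rows with parent_id in {14}; recursion stops.
SUM(lev) = 0 + 1 + 1 + 1 + 2 = 5.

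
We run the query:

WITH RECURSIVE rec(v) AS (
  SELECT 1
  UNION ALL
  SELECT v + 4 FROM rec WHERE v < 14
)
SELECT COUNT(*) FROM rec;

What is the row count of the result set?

Base: v=1.
Iteration 1: 1 < 14 holds -> v = 1 + 4 = 5.
Iteration 2: 5 < 14 holds -> v = 5 + 4 = 9.
Iteration 3: 9 < 14 holds -> v = 9 + 4 = 13.
Iteration 4: 13 < 14 holds -> v = 13 + 4 = 17.
Iteration 5: 17 < 14 fails; recursion stops.
Total rows emitted: 5.

5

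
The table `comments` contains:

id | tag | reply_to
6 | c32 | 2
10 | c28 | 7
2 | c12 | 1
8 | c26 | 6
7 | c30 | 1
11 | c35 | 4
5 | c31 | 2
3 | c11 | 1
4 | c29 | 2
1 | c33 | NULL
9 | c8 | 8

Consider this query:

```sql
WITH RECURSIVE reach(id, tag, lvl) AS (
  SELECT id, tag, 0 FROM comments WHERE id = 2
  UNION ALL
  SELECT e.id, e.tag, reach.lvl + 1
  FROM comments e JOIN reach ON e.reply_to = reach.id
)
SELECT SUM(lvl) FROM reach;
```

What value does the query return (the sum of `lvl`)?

10

Base: id=2 (c12) at lvl 0.
Iteration 1: rows with reply_to in {2} -> c29 (id 4, lvl 1), c31 (id 5, lvl 1), c32 (id 6, lvl 1).
Iteration 2: rows with reply_to in {4,5,6} -> c26 (id 8, lvl 2), c35 (id 11, lvl 2).
Iteration 3: rows with reply_to in {8,11} -> c8 (id 9, lvl 3).
Iteration 4: no rows with reply_to in {9}; recursion stops.
SUM(lvl) = 0 + 1 + 1 + 1 + 2 + 2 + 3 = 10.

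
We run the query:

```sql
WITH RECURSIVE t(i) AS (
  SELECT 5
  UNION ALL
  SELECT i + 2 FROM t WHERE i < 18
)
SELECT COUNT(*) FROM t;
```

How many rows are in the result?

8

Base: i=5.
Iteration 1: 5 < 18 holds -> i = 5 + 2 = 7.
Iteration 2: 7 < 18 holds -> i = 7 + 2 = 9.
Iteration 3: 9 < 18 holds -> i = 9 + 2 = 11.
Iteration 4: 11 < 18 holds -> i = 11 + 2 = 13.
Iteration 5: 13 < 18 holds -> i = 13 + 2 = 15.
Iteration 6: 15 < 18 holds -> i = 15 + 2 = 17.
Iteration 7: 17 < 18 holds -> i = 17 + 2 = 19.
Iteration 8: 19 < 18 fails; recursion stops.
Total rows emitted: 8.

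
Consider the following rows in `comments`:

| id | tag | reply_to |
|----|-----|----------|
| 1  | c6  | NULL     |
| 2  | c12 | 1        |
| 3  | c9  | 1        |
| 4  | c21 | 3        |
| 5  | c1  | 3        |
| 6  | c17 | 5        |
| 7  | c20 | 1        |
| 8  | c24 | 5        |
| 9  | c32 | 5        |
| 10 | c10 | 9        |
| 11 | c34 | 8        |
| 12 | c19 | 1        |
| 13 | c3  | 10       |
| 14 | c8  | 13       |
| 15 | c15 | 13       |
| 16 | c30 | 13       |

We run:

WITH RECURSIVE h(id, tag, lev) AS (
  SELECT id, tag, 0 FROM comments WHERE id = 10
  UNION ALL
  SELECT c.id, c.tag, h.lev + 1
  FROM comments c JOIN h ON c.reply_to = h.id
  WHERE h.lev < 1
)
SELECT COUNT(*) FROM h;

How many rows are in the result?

Base: id=10 (c10) at lev 0.
Iteration 1: rows with reply_to in {10} -> c3 (id 13, lev 1).
Iteration 2: lev < 1 fails for all current rows; recursion stops.
Total rows emitted: 2.

2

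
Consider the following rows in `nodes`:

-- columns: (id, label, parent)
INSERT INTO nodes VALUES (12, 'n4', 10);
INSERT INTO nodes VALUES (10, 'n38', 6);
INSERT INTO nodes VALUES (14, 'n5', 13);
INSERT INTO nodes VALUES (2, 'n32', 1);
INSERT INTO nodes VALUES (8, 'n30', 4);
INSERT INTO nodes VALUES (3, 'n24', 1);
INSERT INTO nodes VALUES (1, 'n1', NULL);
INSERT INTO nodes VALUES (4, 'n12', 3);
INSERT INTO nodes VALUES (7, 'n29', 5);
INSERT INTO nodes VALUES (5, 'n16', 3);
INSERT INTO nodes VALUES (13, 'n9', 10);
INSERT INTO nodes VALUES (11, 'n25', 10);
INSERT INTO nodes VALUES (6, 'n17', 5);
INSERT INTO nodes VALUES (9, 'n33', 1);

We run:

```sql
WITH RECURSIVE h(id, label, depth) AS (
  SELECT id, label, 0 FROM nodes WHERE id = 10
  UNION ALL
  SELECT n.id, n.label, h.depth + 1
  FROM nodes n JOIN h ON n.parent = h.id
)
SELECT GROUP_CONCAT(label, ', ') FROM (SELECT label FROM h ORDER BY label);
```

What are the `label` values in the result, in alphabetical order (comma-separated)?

n25, n38, n4, n5, n9

Base: id=10 (n38) at depth 0.
Iteration 1: rows with parent in {10} -> n25 (id 11, depth 1), n4 (id 12, depth 1), n9 (id 13, depth 1).
Iteration 2: rows with parent in {11,12,13} -> n5 (id 14, depth 2).
Iteration 3: no rows with parent in {14}; recursion stops.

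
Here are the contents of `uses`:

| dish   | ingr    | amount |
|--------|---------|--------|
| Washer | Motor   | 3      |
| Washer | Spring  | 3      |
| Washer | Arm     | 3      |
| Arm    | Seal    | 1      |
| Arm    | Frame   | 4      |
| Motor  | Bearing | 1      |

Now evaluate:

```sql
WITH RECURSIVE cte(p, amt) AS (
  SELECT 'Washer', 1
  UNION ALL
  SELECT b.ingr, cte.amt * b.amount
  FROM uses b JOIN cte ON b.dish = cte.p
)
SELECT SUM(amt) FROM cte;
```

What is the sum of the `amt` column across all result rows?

28

Base: (Washer, amt=1).
Iteration 1: components of {Washer} -> Arm = 1*3 = 3, Motor = 1*3 = 3, Spring = 1*3 = 3.
Iteration 2: components of {Arm,Motor,Spring} -> Bearing = 3*1 = 3, Frame = 3*4 = 12, Seal = 3*1 = 3.
Iteration 3: no further components; recursion stops.
SUM(amt) = 1 + 3 + 3 + 3 + 3 + 3 + 12 = 28.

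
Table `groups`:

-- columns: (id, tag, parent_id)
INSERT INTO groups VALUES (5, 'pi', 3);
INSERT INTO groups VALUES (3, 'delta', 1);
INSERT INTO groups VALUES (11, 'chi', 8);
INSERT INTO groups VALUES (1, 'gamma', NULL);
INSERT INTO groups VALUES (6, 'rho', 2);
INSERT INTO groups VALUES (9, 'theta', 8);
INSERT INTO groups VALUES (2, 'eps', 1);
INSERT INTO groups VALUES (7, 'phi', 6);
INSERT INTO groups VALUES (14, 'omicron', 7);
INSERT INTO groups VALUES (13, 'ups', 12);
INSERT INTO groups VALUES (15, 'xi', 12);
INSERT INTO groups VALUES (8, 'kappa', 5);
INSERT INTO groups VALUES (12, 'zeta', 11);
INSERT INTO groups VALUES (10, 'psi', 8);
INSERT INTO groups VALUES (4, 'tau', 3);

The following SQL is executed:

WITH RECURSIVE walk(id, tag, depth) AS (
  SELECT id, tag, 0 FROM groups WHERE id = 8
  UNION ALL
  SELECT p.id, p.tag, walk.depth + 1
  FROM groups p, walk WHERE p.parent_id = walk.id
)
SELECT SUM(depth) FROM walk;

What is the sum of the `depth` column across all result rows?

11

Base: id=8 (kappa) at depth 0.
Iteration 1: rows with parent_id in {8} -> theta (id 9, depth 1), psi (id 10, depth 1), chi (id 11, depth 1).
Iteration 2: rows with parent_id in {9,10,11} -> zeta (id 12, depth 2).
Iteration 3: rows with parent_id in {12} -> ups (id 13, depth 3), xi (id 15, depth 3).
Iteration 4: no rows with parent_id in {13,15}; recursion stops.
SUM(depth) = 0 + 1 + 1 + 1 + 2 + 3 + 3 = 11.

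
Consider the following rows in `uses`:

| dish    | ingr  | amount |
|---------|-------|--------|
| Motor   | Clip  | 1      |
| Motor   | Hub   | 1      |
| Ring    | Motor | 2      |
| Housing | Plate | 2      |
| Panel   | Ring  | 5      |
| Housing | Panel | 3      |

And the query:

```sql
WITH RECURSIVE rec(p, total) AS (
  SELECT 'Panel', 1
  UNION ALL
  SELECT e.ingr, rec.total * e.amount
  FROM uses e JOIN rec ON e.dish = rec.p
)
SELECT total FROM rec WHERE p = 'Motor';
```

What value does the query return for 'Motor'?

10

Base: (Panel, total=1).
Iteration 1: components of {Panel} -> Ring = 1*5 = 5.
Iteration 2: components of {Ring} -> Motor = 5*2 = 10.
Iteration 3: components of {Motor} -> Clip = 10*1 = 10, Hub = 10*1 = 10.
Iteration 4: no further components; recursion stops.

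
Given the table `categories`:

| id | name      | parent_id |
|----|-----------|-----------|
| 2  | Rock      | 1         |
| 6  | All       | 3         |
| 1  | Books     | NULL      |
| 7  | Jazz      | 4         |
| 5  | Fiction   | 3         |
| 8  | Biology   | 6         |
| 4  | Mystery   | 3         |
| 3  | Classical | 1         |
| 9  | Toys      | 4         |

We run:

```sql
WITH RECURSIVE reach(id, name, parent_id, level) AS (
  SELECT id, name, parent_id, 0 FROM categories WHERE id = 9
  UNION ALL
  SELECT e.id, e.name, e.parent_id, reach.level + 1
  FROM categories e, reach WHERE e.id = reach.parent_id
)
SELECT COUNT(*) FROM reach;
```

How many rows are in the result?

Base: id=9 (Toys), parent_id=4, level 0.
Iteration 1: join on id=4 -> Mystery (id 4, parent_id=3, level 1).
Iteration 2: join on id=3 -> Classical (id 3, parent_id=1, level 2).
Iteration 3: join on id=1 -> Books (id 1, parent_id=NULL, level 3).
Iteration 4: parent_id is NULL; no match; recursion stops.
Total rows emitted: 4.

4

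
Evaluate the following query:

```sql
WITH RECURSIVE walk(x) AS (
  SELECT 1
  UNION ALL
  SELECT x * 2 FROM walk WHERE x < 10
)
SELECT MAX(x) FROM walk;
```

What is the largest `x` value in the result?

16

Base: x=1.
Iteration 1: 1 < 10 holds -> x = 1 * 2 = 2.
Iteration 2: 2 < 10 holds -> x = 2 * 2 = 4.
Iteration 3: 4 < 10 holds -> x = 4 * 2 = 8.
Iteration 4: 8 < 10 holds -> x = 8 * 2 = 16.
Iteration 5: 16 < 10 fails; recursion stops.
x values: 1, 2, 4, 8, 16; the maximum is 16.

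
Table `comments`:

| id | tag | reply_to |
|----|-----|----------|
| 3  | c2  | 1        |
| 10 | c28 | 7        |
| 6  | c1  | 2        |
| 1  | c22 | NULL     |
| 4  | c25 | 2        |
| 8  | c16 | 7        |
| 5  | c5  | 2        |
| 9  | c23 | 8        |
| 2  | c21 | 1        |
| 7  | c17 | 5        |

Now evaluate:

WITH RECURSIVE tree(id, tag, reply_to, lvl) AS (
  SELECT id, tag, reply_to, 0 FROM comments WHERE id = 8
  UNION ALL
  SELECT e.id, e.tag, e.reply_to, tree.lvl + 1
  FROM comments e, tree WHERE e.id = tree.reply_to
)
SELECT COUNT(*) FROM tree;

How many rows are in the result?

5

Base: id=8 (c16), reply_to=7, lvl 0.
Iteration 1: join on id=7 -> c17 (id 7, reply_to=5, lvl 1).
Iteration 2: join on id=5 -> c5 (id 5, reply_to=2, lvl 2).
Iteration 3: join on id=2 -> c21 (id 2, reply_to=1, lvl 3).
Iteration 4: join on id=1 -> c22 (id 1, reply_to=NULL, lvl 4).
Iteration 5: reply_to is NULL; no match; recursion stops.
Total rows emitted: 5.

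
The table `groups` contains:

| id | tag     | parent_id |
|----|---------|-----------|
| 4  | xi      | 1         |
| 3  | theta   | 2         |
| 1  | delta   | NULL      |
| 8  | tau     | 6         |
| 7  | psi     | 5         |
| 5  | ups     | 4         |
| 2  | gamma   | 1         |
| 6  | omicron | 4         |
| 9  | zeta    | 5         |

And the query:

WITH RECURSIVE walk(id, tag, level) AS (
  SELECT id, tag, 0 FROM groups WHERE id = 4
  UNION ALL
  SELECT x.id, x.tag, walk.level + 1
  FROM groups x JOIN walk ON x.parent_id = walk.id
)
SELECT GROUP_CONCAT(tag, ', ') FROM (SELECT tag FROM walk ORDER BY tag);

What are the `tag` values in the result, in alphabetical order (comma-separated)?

omicron, psi, tau, ups, xi, zeta

Base: id=4 (xi) at level 0.
Iteration 1: rows with parent_id in {4} -> ups (id 5, level 1), omicron (id 6, level 1).
Iteration 2: rows with parent_id in {5,6} -> psi (id 7, level 2), tau (id 8, level 2), zeta (id 9, level 2).
Iteration 3: no rows with parent_id in {7,8,9}; recursion stops.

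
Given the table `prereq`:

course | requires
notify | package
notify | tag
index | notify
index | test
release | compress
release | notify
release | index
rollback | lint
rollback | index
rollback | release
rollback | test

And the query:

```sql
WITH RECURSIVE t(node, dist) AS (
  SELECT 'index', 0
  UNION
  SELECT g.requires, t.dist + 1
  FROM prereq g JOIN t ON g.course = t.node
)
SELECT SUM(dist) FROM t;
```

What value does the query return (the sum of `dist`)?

6

Base: (index, dist=0).
Iteration 1: edges from {index} -> (notify, dist=1), (test, dist=1).
Iteration 2: edges from {notify,test} -> (package, dist=2), (tag, dist=2).
Iteration 3: no outgoing edges from {package,tag}; recursion stops.
SUM(dist) = 0 + 1 + 1 + 2 + 2 = 6.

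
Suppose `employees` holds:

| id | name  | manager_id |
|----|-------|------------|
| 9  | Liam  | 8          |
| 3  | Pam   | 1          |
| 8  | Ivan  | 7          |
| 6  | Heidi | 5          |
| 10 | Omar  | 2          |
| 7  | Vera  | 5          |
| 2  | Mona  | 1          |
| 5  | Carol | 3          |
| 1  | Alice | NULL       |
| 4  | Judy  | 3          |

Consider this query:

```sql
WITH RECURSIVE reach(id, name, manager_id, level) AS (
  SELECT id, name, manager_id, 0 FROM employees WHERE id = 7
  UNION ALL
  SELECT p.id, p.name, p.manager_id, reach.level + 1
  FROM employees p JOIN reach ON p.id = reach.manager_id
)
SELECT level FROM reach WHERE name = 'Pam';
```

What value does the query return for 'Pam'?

2

Base: id=7 (Vera), manager_id=5, level 0.
Iteration 1: join on id=5 -> Carol (id 5, manager_id=3, level 1).
Iteration 2: join on id=3 -> Pam (id 3, manager_id=1, level 2).
Iteration 3: join on id=1 -> Alice (id 1, manager_id=NULL, level 3).
Iteration 4: manager_id is NULL; no match; recursion stops.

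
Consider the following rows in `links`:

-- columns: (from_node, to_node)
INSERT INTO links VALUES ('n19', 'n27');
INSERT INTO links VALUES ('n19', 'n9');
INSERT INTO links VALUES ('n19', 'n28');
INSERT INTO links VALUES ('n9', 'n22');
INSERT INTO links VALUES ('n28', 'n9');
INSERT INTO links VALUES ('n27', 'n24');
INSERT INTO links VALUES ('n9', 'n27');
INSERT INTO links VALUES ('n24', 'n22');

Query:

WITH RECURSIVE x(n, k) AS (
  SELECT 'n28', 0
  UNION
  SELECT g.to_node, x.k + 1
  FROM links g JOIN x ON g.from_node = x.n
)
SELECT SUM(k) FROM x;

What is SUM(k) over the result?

Base: (n28, k=0).
Iteration 1: edges from {n28} -> (n9, k=1).
Iteration 2: edges from {n9} -> (n22, k=2), (n27, k=2).
Iteration 3: edges from {n22,n27} -> (n24, k=3).
Iteration 4: edges from {n24} -> (n22, k=4).
Iteration 5: no outgoing edges from {n22}; recursion stops.
SUM(k) = 0 + 1 + 2 + 2 + 3 + 4 = 12.

12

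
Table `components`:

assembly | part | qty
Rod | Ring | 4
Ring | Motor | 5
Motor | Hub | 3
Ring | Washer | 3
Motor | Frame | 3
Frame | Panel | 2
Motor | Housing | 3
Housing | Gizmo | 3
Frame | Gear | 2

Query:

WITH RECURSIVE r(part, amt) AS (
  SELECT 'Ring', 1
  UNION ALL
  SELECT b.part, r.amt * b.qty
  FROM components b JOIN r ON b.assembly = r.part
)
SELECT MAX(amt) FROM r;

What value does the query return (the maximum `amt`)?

Base: (Ring, amt=1).
Iteration 1: components of {Ring} -> Motor = 1*5 = 5, Washer = 1*3 = 3.
Iteration 2: components of {Motor,Washer} -> Frame = 5*3 = 15, Housing = 5*3 = 15, Hub = 5*3 = 15.
Iteration 3: components of {Frame,Housing,Hub} -> Gear = 15*2 = 30, Gizmo = 15*3 = 45, Panel = 15*2 = 30.
Iteration 4: no further components; recursion stops.
amt values: 1, 5, 3, 15, 15, 15, 30, 30, 45; the maximum is 45.

45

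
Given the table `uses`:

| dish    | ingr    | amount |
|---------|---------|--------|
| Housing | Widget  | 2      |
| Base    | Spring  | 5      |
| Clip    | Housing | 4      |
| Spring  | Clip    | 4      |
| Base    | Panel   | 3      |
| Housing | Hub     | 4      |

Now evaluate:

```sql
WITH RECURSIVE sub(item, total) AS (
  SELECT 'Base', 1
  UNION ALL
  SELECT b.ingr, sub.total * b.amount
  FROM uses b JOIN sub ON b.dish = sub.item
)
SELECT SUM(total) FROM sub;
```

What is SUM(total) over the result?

589

Base: (Base, total=1).
Iteration 1: components of {Base} -> Panel = 1*3 = 3, Spring = 1*5 = 5.
Iteration 2: components of {Panel,Spring} -> Clip = 5*4 = 20.
Iteration 3: components of {Clip} -> Housing = 20*4 = 80.
Iteration 4: components of {Housing} -> Hub = 80*4 = 320, Widget = 80*2 = 160.
Iteration 5: no further components; recursion stops.
SUM(total) = 1 + 5 + 3 + 20 + 80 + 320 + 160 = 589.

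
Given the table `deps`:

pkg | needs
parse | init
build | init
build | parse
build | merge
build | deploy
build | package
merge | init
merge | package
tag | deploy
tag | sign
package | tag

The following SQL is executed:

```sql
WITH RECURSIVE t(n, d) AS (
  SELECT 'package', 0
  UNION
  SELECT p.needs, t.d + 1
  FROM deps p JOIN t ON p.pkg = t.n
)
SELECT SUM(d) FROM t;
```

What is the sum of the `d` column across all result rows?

5

Base: (package, d=0).
Iteration 1: edges from {package} -> (tag, d=1).
Iteration 2: edges from {tag} -> (deploy, d=2), (sign, d=2).
Iteration 3: no outgoing edges from {deploy,sign}; recursion stops.
SUM(d) = 0 + 1 + 2 + 2 = 5.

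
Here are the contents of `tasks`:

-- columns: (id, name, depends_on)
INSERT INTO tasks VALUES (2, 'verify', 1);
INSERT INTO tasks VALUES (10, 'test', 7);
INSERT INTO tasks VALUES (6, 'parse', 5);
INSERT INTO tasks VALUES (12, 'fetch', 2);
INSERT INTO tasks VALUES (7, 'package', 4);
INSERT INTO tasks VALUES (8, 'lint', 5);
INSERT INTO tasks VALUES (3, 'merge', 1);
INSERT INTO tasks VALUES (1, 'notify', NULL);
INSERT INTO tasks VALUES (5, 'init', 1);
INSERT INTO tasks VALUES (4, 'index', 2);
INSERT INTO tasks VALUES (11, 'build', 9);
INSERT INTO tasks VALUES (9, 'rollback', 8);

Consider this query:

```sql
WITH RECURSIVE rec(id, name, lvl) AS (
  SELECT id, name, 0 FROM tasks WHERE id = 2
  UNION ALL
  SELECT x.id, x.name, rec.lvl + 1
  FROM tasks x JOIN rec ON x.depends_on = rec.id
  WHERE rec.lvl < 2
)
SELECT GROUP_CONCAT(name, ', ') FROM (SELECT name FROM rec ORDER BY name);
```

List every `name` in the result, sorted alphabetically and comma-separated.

Base: id=2 (verify) at lvl 0.
Iteration 1: rows with depends_on in {2} -> index (id 4, lvl 1), fetch (id 12, lvl 1).
Iteration 2: rows with depends_on in {4,12} -> package (id 7, lvl 2).
Iteration 3: lvl < 2 fails for all current rows; recursion stops.

fetch, index, package, verify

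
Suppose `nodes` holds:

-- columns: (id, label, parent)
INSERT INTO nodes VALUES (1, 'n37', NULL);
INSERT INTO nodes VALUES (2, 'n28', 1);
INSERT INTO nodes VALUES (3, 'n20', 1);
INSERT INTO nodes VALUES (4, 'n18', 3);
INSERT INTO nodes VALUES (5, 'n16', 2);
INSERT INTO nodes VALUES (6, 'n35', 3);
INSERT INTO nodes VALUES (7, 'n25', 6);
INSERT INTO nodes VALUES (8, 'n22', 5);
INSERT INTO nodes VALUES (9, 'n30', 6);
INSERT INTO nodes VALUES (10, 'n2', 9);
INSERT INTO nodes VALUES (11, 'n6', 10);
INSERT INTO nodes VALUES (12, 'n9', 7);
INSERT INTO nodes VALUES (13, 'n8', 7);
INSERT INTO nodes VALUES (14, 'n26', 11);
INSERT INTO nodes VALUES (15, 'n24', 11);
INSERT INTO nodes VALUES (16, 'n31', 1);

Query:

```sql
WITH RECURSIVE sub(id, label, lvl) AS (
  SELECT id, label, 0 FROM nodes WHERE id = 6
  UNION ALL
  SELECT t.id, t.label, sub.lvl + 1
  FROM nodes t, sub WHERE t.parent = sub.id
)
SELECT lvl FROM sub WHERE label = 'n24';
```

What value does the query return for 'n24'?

4

Base: id=6 (n35) at lvl 0.
Iteration 1: rows with parent in {6} -> n25 (id 7, lvl 1), n30 (id 9, lvl 1).
Iteration 2: rows with parent in {7,9} -> n2 (id 10, lvl 2), n9 (id 12, lvl 2), n8 (id 13, lvl 2).
Iteration 3: rows with parent in {10,12,13} -> n6 (id 11, lvl 3).
Iteration 4: rows with parent in {11} -> n26 (id 14, lvl 4), n24 (id 15, lvl 4).
Iteration 5: no rows with parent in {14,15}; recursion stops.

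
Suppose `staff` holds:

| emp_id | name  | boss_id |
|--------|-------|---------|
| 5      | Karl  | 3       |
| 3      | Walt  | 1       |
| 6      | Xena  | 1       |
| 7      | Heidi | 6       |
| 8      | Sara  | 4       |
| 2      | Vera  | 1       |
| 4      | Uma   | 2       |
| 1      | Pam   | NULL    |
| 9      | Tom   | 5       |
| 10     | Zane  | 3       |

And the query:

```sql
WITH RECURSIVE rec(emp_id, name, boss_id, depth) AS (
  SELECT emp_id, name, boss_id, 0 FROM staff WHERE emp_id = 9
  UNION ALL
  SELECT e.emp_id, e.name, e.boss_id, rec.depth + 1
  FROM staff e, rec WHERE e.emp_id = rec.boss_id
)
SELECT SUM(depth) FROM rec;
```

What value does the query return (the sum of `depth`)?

6

Base: emp_id=9 (Tom), boss_id=5, depth 0.
Iteration 1: join on emp_id=5 -> Karl (id 5, boss_id=3, depth 1).
Iteration 2: join on emp_id=3 -> Walt (id 3, boss_id=1, depth 2).
Iteration 3: join on emp_id=1 -> Pam (id 1, boss_id=NULL, depth 3).
Iteration 4: boss_id is NULL; no match; recursion stops.
SUM(depth) = 0 + 1 + 2 + 3 = 6.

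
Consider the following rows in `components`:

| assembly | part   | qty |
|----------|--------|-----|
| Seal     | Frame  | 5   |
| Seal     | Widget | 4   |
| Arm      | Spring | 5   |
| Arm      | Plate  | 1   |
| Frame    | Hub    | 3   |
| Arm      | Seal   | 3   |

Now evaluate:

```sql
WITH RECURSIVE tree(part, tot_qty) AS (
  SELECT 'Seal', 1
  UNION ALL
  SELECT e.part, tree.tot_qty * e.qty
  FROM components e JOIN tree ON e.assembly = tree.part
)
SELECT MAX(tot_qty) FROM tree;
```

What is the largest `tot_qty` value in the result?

Base: (Seal, tot_qty=1).
Iteration 1: components of {Seal} -> Frame = 1*5 = 5, Widget = 1*4 = 4.
Iteration 2: components of {Frame,Widget} -> Hub = 5*3 = 15.
Iteration 3: no further components; recursion stops.
tot_qty values: 1, 4, 5, 15; the maximum is 15.

15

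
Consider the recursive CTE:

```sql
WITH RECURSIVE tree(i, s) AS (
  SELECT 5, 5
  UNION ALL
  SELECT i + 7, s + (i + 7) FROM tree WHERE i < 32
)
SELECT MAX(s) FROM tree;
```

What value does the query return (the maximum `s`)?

95

Base: i=5, s=5.
Iteration 1: 5 < 32 holds -> i = 5 + 7 = 12, s = 5 + 12 = 17.
Iteration 2: 12 < 32 holds -> i = 12 + 7 = 19, s = 17 + 19 = 36.
Iteration 3: 19 < 32 holds -> i = 19 + 7 = 26, s = 36 + 26 = 62.
Iteration 4: 26 < 32 holds -> i = 26 + 7 = 33, s = 62 + 33 = 95.
Iteration 5: 33 < 32 fails; recursion stops.
s values: 5, 17, 36, 62, 95; the maximum is 95.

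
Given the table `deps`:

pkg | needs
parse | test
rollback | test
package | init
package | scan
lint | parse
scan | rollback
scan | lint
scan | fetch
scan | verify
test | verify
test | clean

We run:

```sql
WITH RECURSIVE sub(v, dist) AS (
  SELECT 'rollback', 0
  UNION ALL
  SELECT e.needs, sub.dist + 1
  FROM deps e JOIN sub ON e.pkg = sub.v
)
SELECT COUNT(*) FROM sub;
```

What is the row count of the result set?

4

Base: (rollback, dist=0).
Iteration 1: edges from {rollback} -> (test, dist=1).
Iteration 2: edges from {test} -> (clean, dist=2), (verify, dist=2).
Iteration 3: no outgoing edges from {clean,verify}; recursion stops.
Total rows emitted: 4.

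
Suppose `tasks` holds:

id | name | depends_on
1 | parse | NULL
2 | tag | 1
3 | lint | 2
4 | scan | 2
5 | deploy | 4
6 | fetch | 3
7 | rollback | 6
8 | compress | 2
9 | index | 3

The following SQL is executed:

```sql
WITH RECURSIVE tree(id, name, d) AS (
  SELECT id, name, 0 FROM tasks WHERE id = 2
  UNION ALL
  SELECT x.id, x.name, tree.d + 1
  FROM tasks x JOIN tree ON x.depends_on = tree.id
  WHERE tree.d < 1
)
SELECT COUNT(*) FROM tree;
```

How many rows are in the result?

Base: id=2 (tag) at d 0.
Iteration 1: rows with depends_on in {2} -> lint (id 3, d 1), scan (id 4, d 1), compress (id 8, d 1).
Iteration 2: d < 1 fails for all current rows; recursion stops.
Total rows emitted: 4.

4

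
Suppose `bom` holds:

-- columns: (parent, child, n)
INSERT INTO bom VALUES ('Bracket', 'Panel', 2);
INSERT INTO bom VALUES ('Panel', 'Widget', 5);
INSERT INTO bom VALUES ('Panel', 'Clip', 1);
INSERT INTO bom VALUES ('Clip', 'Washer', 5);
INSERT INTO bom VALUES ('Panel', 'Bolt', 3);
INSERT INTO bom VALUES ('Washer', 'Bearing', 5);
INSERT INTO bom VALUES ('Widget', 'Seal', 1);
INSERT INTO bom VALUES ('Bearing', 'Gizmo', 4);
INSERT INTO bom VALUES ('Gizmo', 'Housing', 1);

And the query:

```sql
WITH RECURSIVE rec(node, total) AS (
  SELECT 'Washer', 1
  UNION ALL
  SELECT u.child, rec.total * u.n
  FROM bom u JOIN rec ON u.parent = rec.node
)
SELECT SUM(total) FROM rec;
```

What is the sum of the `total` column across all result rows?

Base: (Washer, total=1).
Iteration 1: components of {Washer} -> Bearing = 1*5 = 5.
Iteration 2: components of {Bearing} -> Gizmo = 5*4 = 20.
Iteration 3: components of {Gizmo} -> Housing = 20*1 = 20.
Iteration 4: no further components; recursion stops.
SUM(total) = 1 + 5 + 20 + 20 = 46.

46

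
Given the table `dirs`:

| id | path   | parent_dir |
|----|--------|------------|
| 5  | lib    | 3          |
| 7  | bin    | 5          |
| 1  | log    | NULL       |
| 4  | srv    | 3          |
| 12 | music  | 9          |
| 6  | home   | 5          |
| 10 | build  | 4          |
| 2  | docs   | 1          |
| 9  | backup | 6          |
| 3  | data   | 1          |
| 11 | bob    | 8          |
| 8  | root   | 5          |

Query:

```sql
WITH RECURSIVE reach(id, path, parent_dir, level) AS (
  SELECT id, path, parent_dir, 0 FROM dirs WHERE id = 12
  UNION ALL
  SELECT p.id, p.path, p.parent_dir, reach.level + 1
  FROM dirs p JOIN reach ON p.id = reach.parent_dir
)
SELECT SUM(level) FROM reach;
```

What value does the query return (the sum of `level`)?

15

Base: id=12 (music), parent_dir=9, level 0.
Iteration 1: join on id=9 -> backup (id 9, parent_dir=6, level 1).
Iteration 2: join on id=6 -> home (id 6, parent_dir=5, level 2).
Iteration 3: join on id=5 -> lib (id 5, parent_dir=3, level 3).
Iteration 4: join on id=3 -> data (id 3, parent_dir=1, level 4).
Iteration 5: join on id=1 -> log (id 1, parent_dir=NULL, level 5).
Iteration 6: parent_dir is NULL; no match; recursion stops.
SUM(level) = 0 + 1 + 2 + 3 + 4 + 5 = 15.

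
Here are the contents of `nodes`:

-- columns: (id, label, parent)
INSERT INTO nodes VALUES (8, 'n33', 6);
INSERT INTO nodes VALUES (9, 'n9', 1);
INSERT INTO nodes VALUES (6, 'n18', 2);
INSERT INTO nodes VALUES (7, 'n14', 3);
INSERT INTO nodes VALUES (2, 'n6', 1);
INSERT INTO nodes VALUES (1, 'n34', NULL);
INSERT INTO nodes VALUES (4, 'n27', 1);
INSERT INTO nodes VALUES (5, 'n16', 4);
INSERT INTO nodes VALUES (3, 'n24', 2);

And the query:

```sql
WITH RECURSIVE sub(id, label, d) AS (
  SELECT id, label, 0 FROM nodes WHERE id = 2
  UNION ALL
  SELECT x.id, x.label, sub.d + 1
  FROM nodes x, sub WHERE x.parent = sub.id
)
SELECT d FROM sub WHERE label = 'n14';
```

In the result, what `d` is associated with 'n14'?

2

Base: id=2 (n6) at d 0.
Iteration 1: rows with parent in {2} -> n24 (id 3, d 1), n18 (id 6, d 1).
Iteration 2: rows with parent in {3,6} -> n14 (id 7, d 2), n33 (id 8, d 2).
Iteration 3: no rows with parent in {7,8}; recursion stops.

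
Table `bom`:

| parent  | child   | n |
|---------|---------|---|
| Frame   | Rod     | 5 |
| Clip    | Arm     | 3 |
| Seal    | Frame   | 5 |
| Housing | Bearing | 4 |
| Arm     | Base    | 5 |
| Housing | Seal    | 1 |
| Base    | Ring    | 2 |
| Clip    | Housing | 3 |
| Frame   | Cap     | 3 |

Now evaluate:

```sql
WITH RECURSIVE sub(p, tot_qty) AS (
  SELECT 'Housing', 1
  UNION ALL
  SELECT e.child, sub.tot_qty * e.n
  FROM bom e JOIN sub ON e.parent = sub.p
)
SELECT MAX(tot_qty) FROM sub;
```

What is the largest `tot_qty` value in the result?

Base: (Housing, tot_qty=1).
Iteration 1: components of {Housing} -> Bearing = 1*4 = 4, Seal = 1*1 = 1.
Iteration 2: components of {Bearing,Seal} -> Frame = 1*5 = 5.
Iteration 3: components of {Frame} -> Cap = 5*3 = 15, Rod = 5*5 = 25.
Iteration 4: no further components; recursion stops.
tot_qty values: 1, 1, 4, 5, 25, 15; the maximum is 25.

25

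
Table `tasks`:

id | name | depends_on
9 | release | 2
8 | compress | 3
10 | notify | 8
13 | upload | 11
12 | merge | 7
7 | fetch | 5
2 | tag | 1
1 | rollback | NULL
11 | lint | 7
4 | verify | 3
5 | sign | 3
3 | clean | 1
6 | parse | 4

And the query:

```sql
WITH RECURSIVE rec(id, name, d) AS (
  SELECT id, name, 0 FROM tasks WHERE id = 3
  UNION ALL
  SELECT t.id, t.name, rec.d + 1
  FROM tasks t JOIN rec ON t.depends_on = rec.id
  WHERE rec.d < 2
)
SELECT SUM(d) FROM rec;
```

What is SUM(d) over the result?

9

Base: id=3 (clean) at d 0.
Iteration 1: rows with depends_on in {3} -> verify (id 4, d 1), sign (id 5, d 1), compress (id 8, d 1).
Iteration 2: rows with depends_on in {4,5,8} -> parse (id 6, d 2), fetch (id 7, d 2), notify (id 10, d 2).
Iteration 3: d < 2 fails for all current rows; recursion stops.
SUM(d) = 0 + 1 + 1 + 1 + 2 + 2 + 2 = 9.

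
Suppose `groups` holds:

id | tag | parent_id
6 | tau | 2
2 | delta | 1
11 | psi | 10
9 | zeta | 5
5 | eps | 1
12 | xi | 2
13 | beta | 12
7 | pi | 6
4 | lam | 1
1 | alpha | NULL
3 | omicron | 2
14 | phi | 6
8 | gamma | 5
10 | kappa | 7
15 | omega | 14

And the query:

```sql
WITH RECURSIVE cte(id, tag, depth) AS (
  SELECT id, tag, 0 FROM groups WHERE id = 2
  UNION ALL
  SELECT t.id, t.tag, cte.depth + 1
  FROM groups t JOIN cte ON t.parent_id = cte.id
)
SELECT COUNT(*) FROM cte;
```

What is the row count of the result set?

10

Base: id=2 (delta) at depth 0.
Iteration 1: rows with parent_id in {2} -> omicron (id 3, depth 1), tau (id 6, depth 1), xi (id 12, depth 1).
Iteration 2: rows with parent_id in {3,6,12} -> pi (id 7, depth 2), beta (id 13, depth 2), phi (id 14, depth 2).
Iteration 3: rows with parent_id in {7,13,14} -> kappa (id 10, depth 3), omega (id 15, depth 3).
Iteration 4: rows with parent_id in {10,15} -> psi (id 11, depth 4).
Iteration 5: no rows with parent_id in {11}; recursion stops.
Total rows emitted: 10.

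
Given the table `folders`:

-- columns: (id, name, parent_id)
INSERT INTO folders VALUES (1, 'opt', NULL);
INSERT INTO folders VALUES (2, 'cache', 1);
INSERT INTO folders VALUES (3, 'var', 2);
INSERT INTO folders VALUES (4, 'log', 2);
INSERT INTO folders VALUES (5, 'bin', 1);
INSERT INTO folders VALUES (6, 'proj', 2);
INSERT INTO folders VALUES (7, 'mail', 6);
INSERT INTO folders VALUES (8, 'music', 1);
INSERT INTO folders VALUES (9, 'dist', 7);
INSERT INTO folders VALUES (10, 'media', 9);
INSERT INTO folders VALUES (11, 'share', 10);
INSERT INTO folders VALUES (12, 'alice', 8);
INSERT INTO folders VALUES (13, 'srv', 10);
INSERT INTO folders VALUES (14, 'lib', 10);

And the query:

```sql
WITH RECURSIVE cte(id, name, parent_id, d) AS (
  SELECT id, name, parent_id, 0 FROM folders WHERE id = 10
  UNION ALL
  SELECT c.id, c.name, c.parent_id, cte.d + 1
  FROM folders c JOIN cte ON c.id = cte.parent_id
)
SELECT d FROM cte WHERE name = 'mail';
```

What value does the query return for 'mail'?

Base: id=10 (media), parent_id=9, d 0.
Iteration 1: join on id=9 -> dist (id 9, parent_id=7, d 1).
Iteration 2: join on id=7 -> mail (id 7, parent_id=6, d 2).
Iteration 3: join on id=6 -> proj (id 6, parent_id=2, d 3).
Iteration 4: join on id=2 -> cache (id 2, parent_id=1, d 4).
Iteration 5: join on id=1 -> opt (id 1, parent_id=NULL, d 5).
Iteration 6: parent_id is NULL; no match; recursion stops.

2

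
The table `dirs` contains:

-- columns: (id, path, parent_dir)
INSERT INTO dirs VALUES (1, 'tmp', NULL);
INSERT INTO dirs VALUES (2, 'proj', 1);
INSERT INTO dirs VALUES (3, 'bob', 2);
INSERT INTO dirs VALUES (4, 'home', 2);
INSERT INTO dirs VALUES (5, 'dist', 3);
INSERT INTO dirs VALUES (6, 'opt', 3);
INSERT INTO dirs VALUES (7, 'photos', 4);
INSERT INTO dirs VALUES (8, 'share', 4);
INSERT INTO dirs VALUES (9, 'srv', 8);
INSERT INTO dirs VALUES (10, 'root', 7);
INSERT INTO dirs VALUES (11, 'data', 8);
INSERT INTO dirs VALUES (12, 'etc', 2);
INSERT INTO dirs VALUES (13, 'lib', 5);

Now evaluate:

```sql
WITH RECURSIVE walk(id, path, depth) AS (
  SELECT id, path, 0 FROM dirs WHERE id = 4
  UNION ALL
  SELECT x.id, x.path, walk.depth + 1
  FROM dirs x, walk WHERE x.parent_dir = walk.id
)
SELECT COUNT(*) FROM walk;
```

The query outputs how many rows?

6

Base: id=4 (home) at depth 0.
Iteration 1: rows with parent_dir in {4} -> photos (id 7, depth 1), share (id 8, depth 1).
Iteration 2: rows with parent_dir in {7,8} -> srv (id 9, depth 2), root (id 10, depth 2), data (id 11, depth 2).
Iteration 3: no rows with parent_dir in {9,10,11}; recursion stops.
Total rows emitted: 6.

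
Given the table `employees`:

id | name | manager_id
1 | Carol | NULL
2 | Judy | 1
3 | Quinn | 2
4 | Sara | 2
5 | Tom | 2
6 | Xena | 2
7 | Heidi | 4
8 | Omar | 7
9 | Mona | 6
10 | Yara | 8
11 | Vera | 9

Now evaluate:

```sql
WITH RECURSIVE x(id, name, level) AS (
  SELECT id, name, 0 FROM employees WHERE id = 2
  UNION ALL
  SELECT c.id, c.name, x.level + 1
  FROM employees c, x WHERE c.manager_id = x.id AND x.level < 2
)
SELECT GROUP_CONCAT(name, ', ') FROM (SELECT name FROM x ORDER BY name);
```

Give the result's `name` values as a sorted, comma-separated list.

Base: id=2 (Judy) at level 0.
Iteration 1: rows with manager_id in {2} -> Quinn (id 3, level 1), Sara (id 4, level 1), Tom (id 5, level 1), Xena (id 6, level 1).
Iteration 2: rows with manager_id in {3,4,5,6} -> Heidi (id 7, level 2), Mona (id 9, level 2).
Iteration 3: level < 2 fails for all current rows; recursion stops.

Heidi, Judy, Mona, Quinn, Sara, Tom, Xena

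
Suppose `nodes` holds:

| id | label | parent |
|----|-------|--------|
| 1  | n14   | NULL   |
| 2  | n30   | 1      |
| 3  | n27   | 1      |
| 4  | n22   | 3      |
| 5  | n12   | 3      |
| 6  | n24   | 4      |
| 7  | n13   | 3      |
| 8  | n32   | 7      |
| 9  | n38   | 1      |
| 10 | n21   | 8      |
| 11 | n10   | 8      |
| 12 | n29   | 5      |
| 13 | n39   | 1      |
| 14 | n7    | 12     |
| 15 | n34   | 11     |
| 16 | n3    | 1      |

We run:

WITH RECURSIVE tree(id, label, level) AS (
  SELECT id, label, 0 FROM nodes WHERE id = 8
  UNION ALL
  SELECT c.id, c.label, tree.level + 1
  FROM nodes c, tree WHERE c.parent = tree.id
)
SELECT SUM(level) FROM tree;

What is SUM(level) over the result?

Base: id=8 (n32) at level 0.
Iteration 1: rows with parent in {8} -> n21 (id 10, level 1), n10 (id 11, level 1).
Iteration 2: rows with parent in {10,11} -> n34 (id 15, level 2).
Iteration 3: no rows with parent in {15}; recursion stops.
SUM(level) = 0 + 1 + 1 + 2 = 4.

4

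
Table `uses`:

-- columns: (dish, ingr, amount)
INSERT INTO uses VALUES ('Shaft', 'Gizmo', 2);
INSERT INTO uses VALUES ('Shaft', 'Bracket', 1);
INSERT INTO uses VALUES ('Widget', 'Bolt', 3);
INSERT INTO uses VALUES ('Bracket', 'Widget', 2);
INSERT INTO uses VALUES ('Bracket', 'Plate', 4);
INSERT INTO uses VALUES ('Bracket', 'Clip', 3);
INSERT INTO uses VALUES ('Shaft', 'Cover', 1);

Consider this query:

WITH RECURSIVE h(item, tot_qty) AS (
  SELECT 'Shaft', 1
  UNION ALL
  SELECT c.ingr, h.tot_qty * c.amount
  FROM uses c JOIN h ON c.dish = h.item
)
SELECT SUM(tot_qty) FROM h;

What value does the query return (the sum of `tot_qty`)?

20

Base: (Shaft, tot_qty=1).
Iteration 1: components of {Shaft} -> Bracket = 1*1 = 1, Cover = 1*1 = 1, Gizmo = 1*2 = 2.
Iteration 2: components of {Bracket,Cover,Gizmo} -> Clip = 1*3 = 3, Plate = 1*4 = 4, Widget = 1*2 = 2.
Iteration 3: components of {Clip,Plate,Widget} -> Bolt = 2*3 = 6.
Iteration 4: no further components; recursion stops.
SUM(tot_qty) = 1 + 1 + 2 + 1 + 2 + 3 + 4 + 6 = 20.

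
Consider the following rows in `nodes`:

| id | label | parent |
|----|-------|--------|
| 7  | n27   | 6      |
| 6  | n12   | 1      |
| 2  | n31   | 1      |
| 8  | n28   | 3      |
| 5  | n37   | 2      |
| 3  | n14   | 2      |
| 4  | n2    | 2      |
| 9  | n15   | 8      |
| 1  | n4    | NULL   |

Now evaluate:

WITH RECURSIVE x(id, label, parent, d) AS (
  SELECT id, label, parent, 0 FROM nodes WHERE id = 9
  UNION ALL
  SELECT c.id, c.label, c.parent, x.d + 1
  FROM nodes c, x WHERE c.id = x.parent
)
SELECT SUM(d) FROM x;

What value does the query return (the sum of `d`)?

10

Base: id=9 (n15), parent=8, d 0.
Iteration 1: join on id=8 -> n28 (id 8, parent=3, d 1).
Iteration 2: join on id=3 -> n14 (id 3, parent=2, d 2).
Iteration 3: join on id=2 -> n31 (id 2, parent=1, d 3).
Iteration 4: join on id=1 -> n4 (id 1, parent=NULL, d 4).
Iteration 5: parent is NULL; no match; recursion stops.
SUM(d) = 0 + 1 + 2 + 3 + 4 = 10.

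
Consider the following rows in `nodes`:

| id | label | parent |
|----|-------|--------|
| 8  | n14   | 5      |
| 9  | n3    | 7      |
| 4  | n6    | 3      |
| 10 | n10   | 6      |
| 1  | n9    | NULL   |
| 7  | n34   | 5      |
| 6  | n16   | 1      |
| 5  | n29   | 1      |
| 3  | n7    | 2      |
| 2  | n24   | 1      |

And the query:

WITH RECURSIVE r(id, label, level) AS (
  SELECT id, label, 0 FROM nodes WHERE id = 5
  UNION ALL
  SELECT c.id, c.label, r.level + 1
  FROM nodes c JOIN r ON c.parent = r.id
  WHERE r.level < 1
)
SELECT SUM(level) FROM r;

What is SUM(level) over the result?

2

Base: id=5 (n29) at level 0.
Iteration 1: rows with parent in {5} -> n34 (id 7, level 1), n14 (id 8, level 1).
Iteration 2: level < 1 fails for all current rows; recursion stops.
SUM(level) = 0 + 1 + 1 = 2.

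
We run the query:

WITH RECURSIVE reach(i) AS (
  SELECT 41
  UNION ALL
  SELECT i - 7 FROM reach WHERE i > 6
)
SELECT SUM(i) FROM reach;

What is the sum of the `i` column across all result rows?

Base: i=41.
Iteration 1: 41 > 6 holds -> i = 41 - 7 = 34.
Iteration 2: 34 > 6 holds -> i = 34 - 7 = 27.
Iteration 3: 27 > 6 holds -> i = 27 - 7 = 20.
Iteration 4: 20 > 6 holds -> i = 20 - 7 = 13.
Iteration 5: 13 > 6 holds -> i = 13 - 7 = 6.
Iteration 6: 6 > 6 fails; recursion stops.
SUM(i) = 41 + 34 + 27 + 20 + 13 + 6 = 141.

141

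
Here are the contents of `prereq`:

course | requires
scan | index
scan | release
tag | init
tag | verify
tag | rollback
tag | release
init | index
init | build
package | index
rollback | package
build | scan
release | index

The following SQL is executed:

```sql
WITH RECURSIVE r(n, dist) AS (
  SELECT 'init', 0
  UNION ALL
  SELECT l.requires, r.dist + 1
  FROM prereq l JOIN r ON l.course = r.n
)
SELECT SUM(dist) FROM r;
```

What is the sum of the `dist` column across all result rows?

14

Base: (init, dist=0).
Iteration 1: edges from {init} -> (build, dist=1), (index, dist=1).
Iteration 2: edges from {build,index} -> (scan, dist=2).
Iteration 3: edges from {scan} -> (index, dist=3), (release, dist=3).
Iteration 4: edges from {index,release} -> (index, dist=4).
Iteration 5: no outgoing edges from {index}; recursion stops.
SUM(dist) = 0 + 1 + 1 + 2 + 3 + 3 + 4 = 14.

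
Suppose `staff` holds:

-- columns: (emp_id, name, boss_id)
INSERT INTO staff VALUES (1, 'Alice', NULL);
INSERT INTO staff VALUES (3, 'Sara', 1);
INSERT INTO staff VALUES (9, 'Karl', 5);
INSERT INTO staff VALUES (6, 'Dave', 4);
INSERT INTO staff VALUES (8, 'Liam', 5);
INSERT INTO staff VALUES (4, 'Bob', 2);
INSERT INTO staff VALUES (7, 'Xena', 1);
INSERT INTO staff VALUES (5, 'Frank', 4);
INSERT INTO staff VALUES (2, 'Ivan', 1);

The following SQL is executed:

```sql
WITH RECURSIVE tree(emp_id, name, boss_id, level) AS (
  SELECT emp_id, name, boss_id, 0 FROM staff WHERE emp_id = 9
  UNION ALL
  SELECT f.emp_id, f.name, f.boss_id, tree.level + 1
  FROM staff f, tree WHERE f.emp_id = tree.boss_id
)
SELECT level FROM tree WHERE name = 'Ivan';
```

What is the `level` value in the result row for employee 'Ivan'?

Base: emp_id=9 (Karl), boss_id=5, level 0.
Iteration 1: join on emp_id=5 -> Frank (id 5, boss_id=4, level 1).
Iteration 2: join on emp_id=4 -> Bob (id 4, boss_id=2, level 2).
Iteration 3: join on emp_id=2 -> Ivan (id 2, boss_id=1, level 3).
Iteration 4: join on emp_id=1 -> Alice (id 1, boss_id=NULL, level 4).
Iteration 5: boss_id is NULL; no match; recursion stops.

3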